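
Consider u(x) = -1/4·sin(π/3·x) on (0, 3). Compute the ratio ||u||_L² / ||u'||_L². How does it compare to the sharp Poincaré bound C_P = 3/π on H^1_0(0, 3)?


||u||_L² / ||u'||_L² = 3/π = C_P.

u(x) = -1/4·sin(π/3·x), so u'(x) = -π*cos(π*x/3)/12.
Writing u(x) = A·sin(kπx/L) with A = -1/4 and k = 1, use ∫_0^L sin²(kπx/L) dx = L/2 and ∫_0^L cos²(kπx/L) dx = L/2.
u² = 1/16·sin²(π/3·x) and (u')² = π^2/144·cos²(π/3·x), and each of sin², cos² integrates to L/2 = 3/2 over (0, 3).
∫_0^3 u² dx = 3/32, so ||u||_L² = sqrt(6)/8.
∫_0^3 (u')² dx = π^2/96, so ||u'||_L² = sqrt(6)*π/24.
Ratio ||u||_L² / ||u'||_L² = 3/π.
Sharp Poincaré constant on H^1_0(0, 3) is C_P = L/π = 3/π, achieved by sin(π/3·x).
This is the k = 1 eigenfunction (up to amplitude), so the ratio equals the sharp Poincaré constant exactly.


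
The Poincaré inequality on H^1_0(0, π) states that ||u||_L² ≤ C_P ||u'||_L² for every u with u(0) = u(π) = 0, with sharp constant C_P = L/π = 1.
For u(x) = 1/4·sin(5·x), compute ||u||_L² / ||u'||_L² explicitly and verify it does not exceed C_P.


||u||_L² / ||u'||_L² = 1/5 < C_P = 1.

u(x) = 1/4·sin(5·x), so u'(x) = 5*cos(5*x)/4.
Writing u(x) = A·sin(kπx/L) with A = 1/4 and k = 5, use ∫_0^L sin²(kπx/L) dx = L/2 and ∫_0^L cos²(kπx/L) dx = L/2.
u² = 1/16·sin²(5·x) and (u')² = 25/16·cos²(5·x), and each of sin², cos² integrates to L/2 = π/2 over (0, π).
∫_0^π u² dx = π/32, so ||u||_L² = sqrt(2)*sqrt(π)/8.
∫_0^π (u')² dx = 25*π/32, so ||u'||_L² = 5*sqrt(2)*sqrt(π)/8.
Ratio ||u||_L² / ||u'||_L² = 1/5.
Sharp Poincaré constant on H^1_0(0, π) is C_P = L/π = 1, achieved by sin(x).
This is the k = 5 harmonic; the ratio L/(kπ) is strictly less than C_P = L/π, consistent with the sharp inequality ||u||_L² ≤ C_P ||u'||_L².


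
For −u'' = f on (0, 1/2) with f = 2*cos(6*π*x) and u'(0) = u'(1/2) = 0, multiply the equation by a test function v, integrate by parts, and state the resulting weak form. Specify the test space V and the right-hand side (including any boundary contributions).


V = H^1(0, 1/2) (no boundary constraint on v; u is determined up to an additive constant); weak form: ∫_0^1/2 u'v' dx = ∫_0^1/2 (2*cos(6*π*x)) v dx for all v ∈ V.

Multiply both sides by a test function v and integrate from 0 to 1/2:
  ∫_0^1/2 −u''(x) v(x) dx = ∫_0^1/2 f(x) v(x) dx.
Integrate the LHS by parts once:
  ∫_0^1/2 −u'' v dx = −[u'(x) v(x)]_0^1/2 + ∫_0^1/2 u'(x) v'(x) dx.
Thus ∫_0^1/2 u'(x) v'(x) dx = ∫_0^1/2 f(x) v(x) dx + [u'(x) v(x)]_0^1/2.
Choose V so that boundary terms are either known or forced to vanish.
u has homogeneous Neumann: u'(0) = u'(1/2) = 0. So [u' v]_0^1/2 = 0·v(1/2) − 0·v(0) = 0 for any v; take V = H^1(0, 1/2).
Weak formulation: find u (satisfying any essential BC) such that ∫_0^1/2 u'(x) v'(x) dx = ∫_0^1/2 f v dx for all v ∈ V (homogeneous Neumann, so boundary terms vanish).
Substituting f(x) = 2*cos(6*π*x), the right-hand side is ∫_0^1/2 (2*cos(6*π*x)) v dx.
Compatibility check (pure Neumann): taking v ≡ 1 ∈ V gives 0 = ∫_0^1/2 f dx + (0) − (0), i.e. ∫_0^1/2 f dx must equal u'(0) − u'(1/2) = 0. Indeed ∫_0^1/2 (2*cos(6*π*x)) dx = 0, so the data are compatible. The solution is then unique only up to an additive constant (fix it e.g. by requiring ∫_0^1/2 u dx = 0).


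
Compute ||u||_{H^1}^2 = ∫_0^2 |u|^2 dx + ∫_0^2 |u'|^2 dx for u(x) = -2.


||u||_{H^1}^2 = 8

The H^1 norm (squared) on an interval (0, L) is
  ||u||_{H^1}^2 = ∫_0^L u(x)^2 dx + ∫_0^L u'(x)^2 dx.
Compute u'(x) = 0.
Then u(x)^2 = 4 and u'(x)^2 = 0.
Integrate each monomial from 0 to 2 using ∫_0^2 c·x^n dx = c·2^(n+1)/(n+1):
  ∫_0^2 u(x)^2 dx = ∫_0^2 (4) dx. Term by term:
    ∫_0^2 4 dx = 8.
  ∫_0^2 u'(x)^2 dx = ∫_0^2 (0) dx. Term by term:
    ∫_0^2 0 dx = 0.
Adding: ||u||_{H^1}^2 = 8 + 0 = 8.


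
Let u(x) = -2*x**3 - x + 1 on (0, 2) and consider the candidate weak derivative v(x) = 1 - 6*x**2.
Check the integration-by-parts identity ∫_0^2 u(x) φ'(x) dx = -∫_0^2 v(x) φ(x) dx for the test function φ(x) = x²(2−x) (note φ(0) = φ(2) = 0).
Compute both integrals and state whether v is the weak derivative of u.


LHS = 212/15, RHS = 172/15. No, v is not the weak derivative of u.

u(x) = -2*x**3 - x + 1, classical derivative u'(x) = -6*x**2 - 1.
φ(x) = x²(2−x), so φ'(x) = x*(4 - 3*x).
Note φ(0) = φ(2) = 0, so the boundary term u·φ vanishes.
LHS = ∫_0^2 u(x) φ'(x) dx = ∫_0^2 (6*x^5 - 8*x^4 + 3*x^3 - 7*x^2 + 4*x) dx. Term by term:
  ∫_0^2 6*x^5 dx = 64;  ∫_0^2 -8*x^4 dx = -256/5;  ∫_0^2 3*x^3 dx = 12;
  ∫_0^2 -7*x^2 dx = -56/3;  ∫_0^2 4*x dx = 8.
Sum: 64 − 256/5 + 12 − 56/3 + 8 = 212/15.
So LHS = 212/15.
∫_0^2 v(x) φ(x) dx = ∫_0^2 (6*x^5 - 12*x^4 - x^3 + 2*x^2) dx. Term by term:
  ∫_0^2 6*x^5 dx = 64;  ∫_0^2 -12*x^4 dx = -384/5;  ∫_0^2 -x^3 dx = -4;
  ∫_0^2 2*x^2 dx = 16/3.
Sum: 64 − 384/5 − 4 + 16/3 = -172/15.
So RHS = -∫_0^2 v(x) φ(x) dx = 172/15.
LHS − RHS = 8/3 ≠ 0, so the identity fails.
(For a valid weak derivative the identity must hold for EVERY test function, in particular this one. The failure shows v is NOT the weak derivative of u.)
Correct weak derivative would be u'(x) = -6*x**2 - 1.


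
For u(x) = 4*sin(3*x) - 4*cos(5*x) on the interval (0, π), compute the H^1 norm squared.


||u||_{H^1(0,π)}^2 = 288*π

u'(x) = 20*sin(5*x) + 12*cos(3*x).
Expand u² and (u')² and integrate term by term on (0, π), using: for integers n ≥ 1, ∫_0^π sin²(nx) dx = ∫_0^π cos²(nx) dx = π/2; for n ≠ n', ∫_0^π sin(nx)sin(n'x) dx = ∫_0^π cos(nx)cos(n'x) dx = 0; and by product-to-sum, ∫_0^π sin(nx)cos(n'x) dx = ½∫_0^π [sin((n+n')x) + sin((n−n')x)] dx, which is 0 when n+n' is even and 2n/(n²−n'²) when n+n' is odd (it need not vanish on (0, π)).
  u² squared terms: (-4)²·∫cos(5x)² dx = 16·π/2 = 8*π;  (4)²·∫sin(3x)² dx = 16·π/2 = 8*π.
  u² cross terms: 2·(-4)·(4)·∫cos(5x)·sin(3x) dx = -32·(0) = 0.
  So ∫_0^π u² dx = 8*π + 8*π + 0 = 16*π.
  (u')² squared terms: (12)²·∫cos(3x)² dx = 144·π/2 = 72*π;  (20)²·∫sin(5x)² dx = 400·π/2 = 200*π.
  (u')² cross terms: 2·(12)·(20)·∫cos(3x)·sin(5x) dx = 480·(0) = 0.
  So ∫_0^π (u')² dx = 72*π + 200*π + 0 = 272*π.
||u||_{H^1}^2 = (16*π) + (272*π) = 288*π.


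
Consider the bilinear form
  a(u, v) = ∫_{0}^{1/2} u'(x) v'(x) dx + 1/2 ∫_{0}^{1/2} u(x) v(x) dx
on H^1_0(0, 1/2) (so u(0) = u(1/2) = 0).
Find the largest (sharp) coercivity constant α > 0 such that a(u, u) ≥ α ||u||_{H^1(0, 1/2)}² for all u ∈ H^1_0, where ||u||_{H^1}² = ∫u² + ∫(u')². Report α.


α = (1 + 8*π^2)/(2*(1 + 4*π^2))

Coercivity of a(·,·) on H^1_0(0, 1/2) means a(u, u) ≥ α ||u||_{H^1}² for every u ∈ H^1_0.
The interval has length L = 1/2, and Poincaré/coercivity depend only on L. Here a(u, u) = ∫(u')² + (1/2)·∫u².
Here 0 < c = 1/2 < 1. The condition a(u,u) ≥ α||u||_{H^1}² reads (1−α)∫(u')² ≥ (α−c)∫u². Any admissible α is ≤ 1 (rapidly oscillating u have ∫u²/∫(u')² → 0), and α = 1 would force 0 ≥ (1−c)∫u², impossible since c < 1; so 1−α > 0. By the sharp Poincaré inequality on H^1_0 of an interval of length L, ∫(u')² ≥ (π/L)²∫u² with equality for the first sine mode sin(π(x−x₀)/L) (x₀ the left endpoint), so the inequality holds for all u iff (1−α)(π/L)² ≥ α − c, i.e. α ≤ ((π/L)² + c)/((π/L)² + 1) = (1 + c(L/π)²)/(1 + (L/π)²). With (π/L)² = 4*π^2 and c = 1/2, the largest admissible constant is α = ((π/L)² + c)/((π/L)² + 1).
Simplifying, α = (1 + 8*π^2)/(2*(1 + 4*π^2)).


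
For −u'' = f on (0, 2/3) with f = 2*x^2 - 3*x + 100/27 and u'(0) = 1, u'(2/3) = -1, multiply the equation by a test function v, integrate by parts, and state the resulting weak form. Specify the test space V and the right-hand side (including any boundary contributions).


V = H^1(0, 2/3) (v unrestricted at boundary; u is determined up to an additive constant); weak form: ∫_0^2/3 u'v' dx = ∫_0^2/3 (2*x^2 - 3*x + 100/27) v dx − v(2/3) − v(0) for all v ∈ V.

Multiply both sides by a test function v and integrate from 0 to 2/3:
  ∫_0^2/3 −u''(x) v(x) dx = ∫_0^2/3 f(x) v(x) dx.
Integrate the LHS by parts once:
  ∫_0^2/3 −u'' v dx = −[u'(x) v(x)]_0^2/3 + ∫_0^2/3 u'(x) v'(x) dx.
Thus ∫_0^2/3 u'(x) v'(x) dx = ∫_0^2/3 f(x) v(x) dx + [u'(x) v(x)]_0^2/3.
Choose V so that boundary terms are either known or forced to vanish.
u has inhomogeneous Neumann u'(0) = 1, u'(2/3) = -1. [u' v]_0^2/3 = (-1)·v(2/3) − (1)·v(0) = − v(2/3) − v(0). Take V = H^1(0, 2/3); boundary term becomes part of RHS.
Weak formulation: find u (satisfying any essential BC) such that ∫_0^2/3 u'(x) v'(x) dx = ∫_0^2/3 f v dx − v(2/3) − v(0) for all v ∈ V (Neumann data are natural BCs: they enter the RHS as boundary terms).
Substituting f(x) = 2*x^2 - 3*x + 100/27, the right-hand side is ∫_0^2/3 (2*x^2 - 3*x + 100/27) v dx − v(2/3) − v(0).
Compatibility check (pure Neumann): taking v ≡ 1 ∈ V gives 0 = ∫_0^2/3 f dx + (-1) − (1), i.e. ∫_0^2/3 f dx must equal u'(0) − u'(2/3) = 2. Indeed ∫_0^2/3 (2*x^2 - 3*x + 100/27) dx = 2, so the data are compatible. The solution is then unique only up to an additive constant (fix it e.g. by requiring ∫_0^2/3 u dx = 0).


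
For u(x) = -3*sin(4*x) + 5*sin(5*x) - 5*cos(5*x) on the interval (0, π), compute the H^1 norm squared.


||u||_{H^1(0,π)}^2 = -2080/3 + 1453*π/2

u'(x) = 25*sin(5*x) - 12*cos(4*x) + 25*cos(5*x).
Expand u² and (u')² and integrate term by term on (0, π), using: for integers n ≥ 1, ∫_0^π sin²(nx) dx = ∫_0^π cos²(nx) dx = π/2; for n ≠ n', ∫_0^π sin(nx)sin(n'x) dx = ∫_0^π cos(nx)cos(n'x) dx = 0; and by product-to-sum, ∫_0^π sin(nx)cos(n'x) dx = ½∫_0^π [sin((n+n')x) + sin((n−n')x)] dx, which is 0 when n+n' is even and 2n/(n²−n'²) when n+n' is odd (it need not vanish on (0, π)).
  u² squared terms: (-5)²·∫cos(5x)² dx = 25·π/2 = 25*π/2;  (-3)²·∫sin(4x)² dx = 9·π/2 = 9*π/2;  (5)²·∫sin(5x)² dx = 25·π/2 = 25*π/2.
  u² cross terms: 2·(-5)·(-3)·∫cos(5x)·sin(4x) dx = 30·(-8/9) = -80/3;  2·(-5)·(5)·∫cos(5x)·sin(5x) dx = -50·(0) = 0;  2·(-3)·(5)·∫sin(4x)·sin(5x) dx = -30·(0) = 0.
  So ∫_0^π u² dx = 25*π/2 + 9*π/2 + 25*π/2 − 80/3 + 0 + 0 = -80/3 + 59*π/2.
  (u')² squared terms: (-12)²·∫cos(4x)² dx = 144·π/2 = 72*π;  (25)²·∫cos(5x)² dx = 625·π/2 = 625*π/2;  (25)²·∫sin(5x)² dx = 625·π/2 = 625*π/2.
  (u')² cross terms: 2·(-12)·(25)·∫cos(4x)·cos(5x) dx = -600·(0) = 0;  2·(-12)·(25)·∫cos(4x)·sin(5x) dx = -600·(10/9) = -2000/3;  2·(25)·(25)·∫cos(5x)·sin(5x) dx = 1250·(0) = 0.
  So ∫_0^π (u')² dx = 72*π + 625*π/2 + 625*π/2 + 0 − 2000/3 + 0 = -2000/3 + 697*π.
||u||_{H^1}^2 = (-80/3 + 59*π/2) + (-2000/3 + 697*π) = -2080/3 + 1453*π/2.


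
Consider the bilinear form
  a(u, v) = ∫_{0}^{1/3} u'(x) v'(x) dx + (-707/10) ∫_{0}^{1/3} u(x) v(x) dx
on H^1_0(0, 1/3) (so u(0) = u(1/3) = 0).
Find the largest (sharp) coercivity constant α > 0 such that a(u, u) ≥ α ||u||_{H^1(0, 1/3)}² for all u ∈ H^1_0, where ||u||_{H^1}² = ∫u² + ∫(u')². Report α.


α = (-707 + 90*π^2)/(10*(1 + 9*π^2))

Coercivity of a(·,·) on H^1_0(0, 1/3) means a(u, u) ≥ α ||u||_{H^1}² for every u ∈ H^1_0.
The interval has length L = 1/3, and Poincaré/coercivity depend only on L. Here a(u, u) = ∫(u')² + (-707/10)·∫u².
Here c = -707/10 < 0 with |c| < (π/L)² = 9*π^2, so coercivity still holds. The condition a(u,u) ≥ α||u||_{H^1}² reads (1−α)∫(u')² ≥ (α−c)∫u². Any admissible α is ≤ 1 (rapidly oscillating u have ∫u²/∫(u')² → 0), and α = 1 would force 0 ≥ (1−c)∫u², impossible since c < 1; so 1−α > 0. By the sharp Poincaré inequality on H^1_0 of an interval of length L, ∫(u')² ≥ (π/L)²∫u² with equality for the first sine mode sin(π(x−x₀)/L) (x₀ the left endpoint), so the inequality holds for all u iff (1−α)(π/L)² ≥ α − c, i.e. α ≤ ((π/L)² + c)/((π/L)² + 1) = (1 + c(L/π)²)/(1 + (L/π)²). (Direct route, valid since c ≤ 0: Poincaré gives c∫u² ≥ c(L/π)²∫(u')², so a(u,u) ≥ (1 + c(L/π)²)∫(u')², while ||u||_{H^1}² ≤ (1 + (L/π)²)∫(u')²; dividing yields the same α.) With (π/L)² = 9*π^2 and c = -707/10, the largest admissible constant is α = ((π/L)² + c)/((π/L)² + 1).
Simplifying, α = (-707 + 90*π^2)/(10*(1 + 9*π^2)).


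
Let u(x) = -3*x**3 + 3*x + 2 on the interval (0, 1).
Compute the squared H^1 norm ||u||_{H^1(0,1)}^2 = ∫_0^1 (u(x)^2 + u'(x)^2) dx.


||u||_{H^1}^2 = 521/35

The H^1 norm (squared) on an interval (0, L) is
  ||u||_{H^1}^2 = ∫_0^L u(x)^2 dx + ∫_0^L u'(x)^2 dx.
Compute u'(x) = 3 - 9*x**2.
Then u(x)^2 = 9*x**6 - 18*x**4 - 12*x**3 + 9*x**2 + 12*x + 4 and u'(x)^2 = 81*x**4 - 54*x**2 + 9.
Integrate each monomial from 0 to 1 using ∫_0^1 c·x^n dx = c·1^(n+1)/(n+1):
  ∫_0^1 u(x)^2 dx = ∫_0^1 (9*x^6 - 18*x^4 - 12*x^3 + 9*x^2 + 12*x + 4) dx. Term by term:
    ∫_0^1 9*x^6 dx = 9/7;  ∫_0^1 -18*x^4 dx = -18/5;  ∫_0^1 -12*x^3 dx = -3;
    ∫_0^1 9*x^2 dx = 3;  ∫_0^1 12*x dx = 6;  ∫_0^1 4 dx = 4.
  Sum: 9/7 − 18/5 − 3 + 3 + 6 + 4 = 269/35.
  ∫_0^1 u'(x)^2 dx = ∫_0^1 (81*x^4 - 54*x^2 + 9) dx. Term by term:
    ∫_0^1 81*x^4 dx = 81/5;  ∫_0^1 -54*x^2 dx = -18;  ∫_0^1 9 dx = 9.
  Sum: 81/5 − 18 + 9 = 36/5.
Adding: ||u||_{H^1}^2 = 269/35 + 36/5 = 521/35.


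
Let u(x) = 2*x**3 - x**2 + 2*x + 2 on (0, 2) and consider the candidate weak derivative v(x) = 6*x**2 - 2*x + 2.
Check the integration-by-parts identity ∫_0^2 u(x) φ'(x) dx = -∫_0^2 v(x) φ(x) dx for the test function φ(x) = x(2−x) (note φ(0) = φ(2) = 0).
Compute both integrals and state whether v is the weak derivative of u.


LHS = -48/5, RHS = -48/5. Yes, v = u' weakly.

u(x) = 2*x**3 - x**2 + 2*x + 2, classical derivative u'(x) = 6*x**2 - 2*x + 2.
φ(x) = x(2−x), so φ'(x) = 2 - 2*x.
Note φ(0) = φ(2) = 0, so the boundary term u·φ vanishes.
LHS = ∫_0^2 u(x) φ'(x) dx = ∫_0^2 (-4*x^4 + 6*x^3 - 6*x^2 + 4) dx. Term by term:
  ∫_0^2 -4*x^4 dx = -128/5;  ∫_0^2 6*x^3 dx = 24;  ∫_0^2 -6*x^2 dx = -16;
  ∫_0^2 4 dx = 8.
Sum: -128/5 + 24 − 16 + 8 = -48/5.
So LHS = -48/5.
∫_0^2 v(x) φ(x) dx = ∫_0^2 (-6*x^4 + 14*x^3 - 6*x^2 + 4*x) dx. Term by term:
  ∫_0^2 -6*x^4 dx = -192/5;  ∫_0^2 14*x^3 dx = 56;  ∫_0^2 -6*x^2 dx = -16;
  ∫_0^2 4*x dx = 8.
Sum: -192/5 + 56 − 16 + 8 = 48/5.
So RHS = -∫_0^2 v(x) φ(x) dx = -48/5.
LHS = RHS, so the identity holds for this test φ.
Moreover u is smooth here and v(x) = u'(x) = 6*x**2 - 2*x + 2 pointwise, so the identity holds for every test function. Hence v is the weak derivative of u.


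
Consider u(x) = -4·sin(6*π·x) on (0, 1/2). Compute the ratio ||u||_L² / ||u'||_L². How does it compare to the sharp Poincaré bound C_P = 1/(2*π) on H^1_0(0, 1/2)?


||u||_L² / ||u'||_L² = 1/(6*π) < C_P = 1/(2*π).

u(x) = -4·sin(6*π·x), so u'(x) = -24*π*cos(6*π*x).
Writing u(x) = A·sin(kπx/L) with A = -4 and k = 3, use ∫_0^L sin²(kπx/L) dx = L/2 and ∫_0^L cos²(kπx/L) dx = L/2.
u² = 16·sin²(6*π·x) and (u')² = 576*π^2·cos²(6*π·x), and each of sin², cos² integrates to L/2 = 1/4 over (0, 1/2).
∫_0^1/2 u² dx = 4, so ||u||_L² = 2.
∫_0^1/2 (u')² dx = 144*π^2, so ||u'||_L² = 12*π.
Ratio ||u||_L² / ||u'||_L² = 1/(6*π).
Sharp Poincaré constant on H^1_0(0, 1/2) is C_P = L/π = 1/(2*π), achieved by sin(2*π·x).
This is the k = 3 harmonic; the ratio L/(kπ) is strictly less than C_P = L/π, consistent with the sharp inequality ||u||_L² ≤ C_P ||u'||_L².


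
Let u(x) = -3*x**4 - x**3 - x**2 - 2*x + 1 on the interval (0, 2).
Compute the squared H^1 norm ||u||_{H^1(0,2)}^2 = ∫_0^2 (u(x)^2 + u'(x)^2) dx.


||u||_{H^1}^2 = 530762/105

The H^1 norm (squared) on an interval (0, L) is
  ||u||_{H^1}^2 = ∫_0^L u(x)^2 dx + ∫_0^L u'(x)^2 dx.
Compute u'(x) = -12*x**3 - 3*x**2 - 2*x - 2.
Then u(x)^2 = 9*x**8 + 6*x**7 + 7*x**6 + 14*x**5 - x**4 + 2*x**3 + 2*x**2 - 4*x + 1 and u'(x)^2 = 144*x**6 + 72*x**5 + 57*x**4 + 60*x**3 + 16*x**2 + 8*x + 4.
Integrate each monomial from 0 to 2 using ∫_0^2 c·x^n dx = c·2^(n+1)/(n+1):
  ∫_0^2 u(x)^2 dx = ∫_0^2 (9*x^8 + 6*x^7 + 7*x^6 + 14*x^5 - x^4 + 2*x^3 + 2*x^2 - 4*x + 1) dx. Term by term:
    ∫_0^2 9*x^8 dx = 512;  ∫_0^2 6*x^7 dx = 192;  ∫_0^2 7*x^6 dx = 128;
    ∫_0^2 14*x^5 dx = 448/3;  ∫_0^2 -x^4 dx = -32/5;  ∫_0^2 2*x^3 dx = 8;
    ∫_0^2 2*x^2 dx = 16/3;  ∫_0^2 -4*x dx = -8;  ∫_0^2 1 dx = 2.
  Sum: 512 + 192 + 128 + 448/3 − 32/5 + 8 + 16/3 − 8 + 2 = 14734/15.
  ∫_0^2 u'(x)^2 dx = ∫_0^2 (144*x^6 + 72*x^5 + 57*x^4 + 60*x^3 + 16*x^2 + 8*x + 4) dx. Term by term:
    ∫_0^2 144*x^6 dx = 18432/7;  ∫_0^2 72*x^5 dx = 768;  ∫_0^2 57*x^4 dx = 1824/5;
    ∫_0^2 60*x^3 dx = 240;  ∫_0^2 16*x^2 dx = 128/3;  ∫_0^2 8*x dx = 16;
    ∫_0^2 4 dx = 8.
  Sum: 18432/7 + 768 + 1824/5 + 240 + 128/3 + 16 + 8 = 427624/105.
Adding: ||u||_{H^1}^2 = 14734/15 + 427624/105 = 530762/105.


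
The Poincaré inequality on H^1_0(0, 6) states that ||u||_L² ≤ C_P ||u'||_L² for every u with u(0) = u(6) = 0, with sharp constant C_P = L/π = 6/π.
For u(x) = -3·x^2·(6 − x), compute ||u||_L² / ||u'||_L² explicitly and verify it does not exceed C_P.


||u||_L² / ||u'||_L² = 3*sqrt(14)/7 < C_P = 6/π.

u(x) = -3·x^2·(6 − x), so u'(x) = 9*x*(x - 4).
u(x) = -3·x^2·(6 − x) vanishes at x = 0 and x = 6, so u ∈ H^1_0(0, 6). Differentiate via the product rule and integrate the resulting polynomials term by term.
  ∫_0^6 u² dx = ∫_0^6 (9*x^6 - 108*x^5 + 324*x^4) dx. Term by term:
    ∫_0^6 9*x^6 dx = 2519424/7;  ∫_0^6 -108*x^5 dx = -839808;  ∫_0^6 324*x^4 dx = 2519424/5.
  Sum: 2519424/7 − 839808 + 2519424/5 = 839808/35.
  ∫_0^6 (u')² dx = ∫_0^6 (81*x^4 - 648*x^3 + 1296*x^2) dx. Term by term:
    ∫_0^6 81*x^4 dx = 629856/5;  ∫_0^6 -648*x^3 dx = -209952;  ∫_0^6 1296*x^2 dx = 93312.
  Sum: 629856/5 − 209952 + 93312 = 46656/5.
∫_0^6 u² dx = 839808/35, so ||u||_L² = 648*sqrt(70)/35.
∫_0^6 (u')² dx = 46656/5, so ||u'||_L² = 216*sqrt(5)/5.
Ratio ||u||_L² / ||u'||_L² = 3*sqrt(14)/7.
Sharp Poincaré constant on H^1_0(0, 6) is C_P = L/π = 6/π, achieved by sin(π/6·x).
A polynomial bump cannot attain the sharp Poincaré constant (only the first sine eigenfunction does), so the ratio is strictly less than C_P, consistent with ||u||_L² ≤ C_P ||u'||_L².


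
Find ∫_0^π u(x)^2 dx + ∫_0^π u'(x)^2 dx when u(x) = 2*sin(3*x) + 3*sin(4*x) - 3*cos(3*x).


||u||_{H^1(0,π)}^2 = -1440/7 + 283*π/2

u'(x) = 9*sin(3*x) + 6*cos(3*x) + 12*cos(4*x).
Expand u² and (u')² and integrate term by term on (0, π), using: for integers n ≥ 1, ∫_0^π sin²(nx) dx = ∫_0^π cos²(nx) dx = π/2; for n ≠ n', ∫_0^π sin(nx)sin(n'x) dx = ∫_0^π cos(nx)cos(n'x) dx = 0; and by product-to-sum, ∫_0^π sin(nx)cos(n'x) dx = ½∫_0^π [sin((n+n')x) + sin((n−n')x)] dx, which is 0 when n+n' is even and 2n/(n²−n'²) when n+n' is odd (it need not vanish on (0, π)).
  u² squared terms: (-3)²·∫cos(3x)² dx = 9·π/2 = 9*π/2;  (2)²·∫sin(3x)² dx = 4·π/2 = 2*π;  (3)²·∫sin(4x)² dx = 9·π/2 = 9*π/2.
  u² cross terms: 2·(-3)·(2)·∫cos(3x)·sin(3x) dx = -12·(0) = 0;  2·(-3)·(3)·∫cos(3x)·sin(4x) dx = -18·(8/7) = -144/7;  2·(2)·(3)·∫sin(3x)·sin(4x) dx = 12·(0) = 0.
  So ∫_0^π u² dx = 9*π/2 + 2*π + 9*π/2 + 0 − 144/7 + 0 = -144/7 + 11*π.
  (u')² squared terms: (6)²·∫cos(3x)² dx = 36·π/2 = 18*π;  (9)²·∫sin(3x)² dx = 81·π/2 = 81*π/2;  (12)²·∫cos(4x)² dx = 144·π/2 = 72*π.
  (u')² cross terms: 2·(6)·(9)·∫cos(3x)·sin(3x) dx = 108·(0) = 0;  2·(6)·(12)·∫cos(3x)·cos(4x) dx = 144·(0) = 0;  2·(9)·(12)·∫sin(3x)·cos(4x) dx = 216·(-6/7) = -1296/7.
  So ∫_0^π (u')² dx = 18*π + 81*π/2 + 72*π + 0 + 0 − 1296/7 = -1296/7 + 261*π/2.
||u||_{H^1}^2 = (-144/7 + 11*π) + (-1296/7 + 261*π/2) = -1440/7 + 283*π/2.


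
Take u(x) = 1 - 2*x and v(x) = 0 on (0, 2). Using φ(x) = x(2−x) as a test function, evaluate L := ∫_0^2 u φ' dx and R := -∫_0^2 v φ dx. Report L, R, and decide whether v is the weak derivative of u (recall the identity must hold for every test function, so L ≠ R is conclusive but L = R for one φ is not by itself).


LHS = 8/3, RHS = 0. No, v is not the weak derivative of u.

u(x) = 1 - 2*x, classical derivative u'(x) = -2.
φ(x) = x(2−x), so φ'(x) = 2 - 2*x.
Note φ(0) = φ(2) = 0, so the boundary term u·φ vanishes.
LHS = ∫_0^2 u(x) φ'(x) dx = ∫_0^2 (4*x^2 - 6*x + 2) dx. Term by term:
  ∫_0^2 4*x^2 dx = 32/3;  ∫_0^2 -6*x dx = -12;  ∫_0^2 2 dx = 4.
Sum: 32/3 − 12 + 4 = 8/3.
So LHS = 8/3.
∫_0^2 v(x) φ(x) dx = ∫_0^2 (0) dx. Term by term:
  ∫_0^2 0 dx = 0.
So RHS = -∫_0^2 v(x) φ(x) dx = 0.
LHS − RHS = 8/3 ≠ 0, so the identity fails.
(For a valid weak derivative the identity must hold for EVERY test function, in particular this one. The failure shows v is NOT the weak derivative of u.)
Correct weak derivative would be u'(x) = -2.


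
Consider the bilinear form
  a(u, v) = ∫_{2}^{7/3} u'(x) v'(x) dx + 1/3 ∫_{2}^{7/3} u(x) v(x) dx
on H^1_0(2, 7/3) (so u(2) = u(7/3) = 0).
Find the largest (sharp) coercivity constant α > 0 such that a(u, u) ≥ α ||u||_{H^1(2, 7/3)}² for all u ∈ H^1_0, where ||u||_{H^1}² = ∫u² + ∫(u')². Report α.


α = (1 + 27*π^2)/(3*(1 + 9*π^2))

Coercivity of a(·,·) on H^1_0(2, 7/3) means a(u, u) ≥ α ||u||_{H^1}² for every u ∈ H^1_0.
The interval has length L = 1/3, and Poincaré/coercivity depend only on L. Here a(u, u) = ∫(u')² + (1/3)·∫u².
Here 0 < c = 1/3 < 1. The condition a(u,u) ≥ α||u||_{H^1}² reads (1−α)∫(u')² ≥ (α−c)∫u². Any admissible α is ≤ 1 (rapidly oscillating u have ∫u²/∫(u')² → 0), and α = 1 would force 0 ≥ (1−c)∫u², impossible since c < 1; so 1−α > 0. By the sharp Poincaré inequality on H^1_0 of an interval of length L, ∫(u')² ≥ (π/L)²∫u² with equality for the first sine mode sin(π(x−x₀)/L) (x₀ the left endpoint), so the inequality holds for all u iff (1−α)(π/L)² ≥ α − c, i.e. α ≤ ((π/L)² + c)/((π/L)² + 1) = (1 + c(L/π)²)/(1 + (L/π)²). With (π/L)² = 9*π^2 and c = 1/3, the largest admissible constant is α = ((π/L)² + c)/((π/L)² + 1).
Simplifying, α = (1 + 27*π^2)/(3*(1 + 9*π^2)).


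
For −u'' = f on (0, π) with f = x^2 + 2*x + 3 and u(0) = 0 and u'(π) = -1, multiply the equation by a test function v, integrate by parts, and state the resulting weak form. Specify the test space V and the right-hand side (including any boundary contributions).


V = {v ∈ H^1(0, π) : v(0) = 0} (test functions vanish at x = 0 where u is specified); weak form: ∫_0^π u'v' dx = ∫_0^π (x^2 + 2*x + 3) v dx − v(π) for all v ∈ V.

Multiply both sides by a test function v and integrate from 0 to π:
  ∫_0^π −u''(x) v(x) dx = ∫_0^π f(x) v(x) dx.
Integrate the LHS by parts once:
  ∫_0^π −u'' v dx = −[u'(x) v(x)]_0^π + ∫_0^π u'(x) v'(x) dx.
Thus ∫_0^π u'(x) v'(x) dx = ∫_0^π f(x) v(x) dx + [u'(x) v(x)]_0^π.
Choose V so that boundary terms are either known or forced to vanish.
Mixed BC: u(0) = 0 (Dirichlet) and u'(π) = -1 (Neumann). Define V = {v ∈ H^1(0, π) : v(0) = 0}. Then [u' v]_0^π = u'(π)·v(π) − u'(0)·0 = − v(π).
Weak formulation: find u (satisfying any essential BC) such that ∫_0^π u'(x) v'(x) dx = ∫_0^π f v dx − v(π) for all v ∈ V (Dirichlet at 0 absorbed into V; Neumann datum at x = π contributes the boundary term).
Substituting f(x) = x^2 + 2*x + 3, the right-hand side is ∫_0^π (x^2 + 2*x + 3) v dx − v(π).


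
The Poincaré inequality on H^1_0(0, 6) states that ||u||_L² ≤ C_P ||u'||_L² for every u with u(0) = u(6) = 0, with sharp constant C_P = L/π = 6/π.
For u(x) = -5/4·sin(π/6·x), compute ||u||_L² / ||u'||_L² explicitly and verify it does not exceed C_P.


||u||_L² / ||u'||_L² = 6/π = C_P.

u(x) = -5/4·sin(π/6·x), so u'(x) = -5*π*cos(π*x/6)/24.
Writing u(x) = A·sin(kπx/L) with A = -5/4 and k = 1, use ∫_0^L sin²(kπx/L) dx = L/2 and ∫_0^L cos²(kπx/L) dx = L/2.
u² = 25/16·sin²(π/6·x) and (u')² = 25*π^2/576·cos²(π/6·x), and each of sin², cos² integrates to L/2 = 3 over (0, 6).
∫_0^6 u² dx = 75/16, so ||u||_L² = 5*sqrt(3)/4.
∫_0^6 (u')² dx = 25*π^2/192, so ||u'||_L² = 5*sqrt(3)*π/24.
Ratio ||u||_L² / ||u'||_L² = 6/π.
Sharp Poincaré constant on H^1_0(0, 6) is C_P = L/π = 6/π, achieved by sin(π/6·x).
This is the k = 1 eigenfunction (up to amplitude), so the ratio equals the sharp Poincaré constant exactly.


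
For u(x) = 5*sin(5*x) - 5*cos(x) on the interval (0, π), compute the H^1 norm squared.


||u||_{H^1(0,π)}^2 = 350*π

u'(x) = 5*sin(x) + 25*cos(5*x).
Expand u² and (u')² and integrate term by term on (0, π), using: for integers n ≥ 1, ∫_0^π sin²(nx) dx = ∫_0^π cos²(nx) dx = π/2; for n ≠ n', ∫_0^π sin(nx)sin(n'x) dx = ∫_0^π cos(nx)cos(n'x) dx = 0; and by product-to-sum, ∫_0^π sin(nx)cos(n'x) dx = ½∫_0^π [sin((n+n')x) + sin((n−n')x)] dx, which is 0 when n+n' is even and 2n/(n²−n'²) when n+n' is odd (it need not vanish on (0, π)).
  u² squared terms: (-5)²·∫cos(x)² dx = 25·π/2 = 25*π/2;  (5)²·∫sin(5x)² dx = 25·π/2 = 25*π/2.
  u² cross terms: 2·(-5)·(5)·∫cos(x)·sin(5x) dx = -50·(0) = 0.
  So ∫_0^π u² dx = 25*π/2 + 25*π/2 + 0 = 25*π.
  (u')² squared terms: (5)²·∫sin(x)² dx = 25·π/2 = 25*π/2;  (25)²·∫cos(5x)² dx = 625·π/2 = 625*π/2.
  (u')² cross terms: 2·(5)·(25)·∫sin(x)·cos(5x) dx = 250·(0) = 0.
  So ∫_0^π (u')² dx = 25*π/2 + 625*π/2 + 0 = 325*π.
||u||_{H^1}^2 = (25*π) + (325*π) = 350*π.


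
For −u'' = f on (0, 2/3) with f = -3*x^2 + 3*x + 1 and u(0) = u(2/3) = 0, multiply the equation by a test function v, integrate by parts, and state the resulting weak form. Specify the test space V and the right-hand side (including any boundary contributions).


V = H^1_0(0, 2/3) (so v(0) = v(2/3) = 0); weak form: ∫_0^2/3 u'v' dx = ∫_0^2/3 (-3*x^2 + 3*x + 1) v dx for all v ∈ V.

Multiply both sides by a test function v and integrate from 0 to 2/3:
  ∫_0^2/3 −u''(x) v(x) dx = ∫_0^2/3 f(x) v(x) dx.
Integrate the LHS by parts once:
  ∫_0^2/3 −u'' v dx = −[u'(x) v(x)]_0^2/3 + ∫_0^2/3 u'(x) v'(x) dx.
Thus ∫_0^2/3 u'(x) v'(x) dx = ∫_0^2/3 f(x) v(x) dx + [u'(x) v(x)]_0^2/3.
Choose V so that boundary terms are either known or forced to vanish.
u is Dirichlet: u(0) = u(2/3) = 0. Let V = H^1_0(0, 2/3); then v(0) = v(2/3) = 0, and [u' v]_0^2/3 = 0.
Weak formulation: find u (satisfying any essential BC) such that ∫_0^2/3 u'(x) v'(x) dx = ∫_0^2/3 f v dx for all v ∈ V.
Substituting f(x) = -3*x^2 + 3*x + 1, the right-hand side is ∫_0^2/3 (-3*x^2 + 3*x + 1) v dx.


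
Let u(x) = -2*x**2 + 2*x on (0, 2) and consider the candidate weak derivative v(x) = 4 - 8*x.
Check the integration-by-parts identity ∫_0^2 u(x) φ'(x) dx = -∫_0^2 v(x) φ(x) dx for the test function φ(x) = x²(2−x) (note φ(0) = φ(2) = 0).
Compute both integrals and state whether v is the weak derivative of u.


LHS = 56/15, RHS = 112/15. No, v is not the weak derivative of u.

u(x) = -2*x**2 + 2*x, classical derivative u'(x) = 2 - 4*x.
φ(x) = x²(2−x), so φ'(x) = x*(4 - 3*x).
Note φ(0) = φ(2) = 0, so the boundary term u·φ vanishes.
LHS = ∫_0^2 u(x) φ'(x) dx = ∫_0^2 (6*x^4 - 14*x^3 + 8*x^2) dx. Term by term:
  ∫_0^2 6*x^4 dx = 192/5;  ∫_0^2 -14*x^3 dx = -56;  ∫_0^2 8*x^2 dx = 64/3.
Sum: 192/5 − 56 + 64/3 = 56/15.
So LHS = 56/15.
∫_0^2 v(x) φ(x) dx = ∫_0^2 (8*x^4 - 20*x^3 + 8*x^2) dx. Term by term:
  ∫_0^2 8*x^4 dx = 256/5;  ∫_0^2 -20*x^3 dx = -80;  ∫_0^2 8*x^2 dx = 64/3.
Sum: 256/5 − 80 + 64/3 = -112/15.
So RHS = -∫_0^2 v(x) φ(x) dx = 112/15.
LHS − RHS = -56/15 ≠ 0, so the identity fails.
(For a valid weak derivative the identity must hold for EVERY test function, in particular this one. The failure shows v is NOT the weak derivative of u.)
Correct weak derivative would be u'(x) = 2 - 4*x.


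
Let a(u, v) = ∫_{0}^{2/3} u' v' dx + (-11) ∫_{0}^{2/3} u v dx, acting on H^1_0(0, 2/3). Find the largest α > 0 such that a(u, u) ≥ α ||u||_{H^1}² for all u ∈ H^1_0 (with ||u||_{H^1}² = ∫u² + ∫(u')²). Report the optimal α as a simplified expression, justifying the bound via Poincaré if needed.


α = (-44 + 9*π^2)/(4 + 9*π^2)

Coercivity of a(·,·) on H^1_0(0, 2/3) means a(u, u) ≥ α ||u||_{H^1}² for every u ∈ H^1_0.
The interval has length L = 2/3, and Poincaré/coercivity depend only on L. Here a(u, u) = ∫(u')² + (-11)·∫u².
Here c = -11 < 0 with |c| < (π/L)² = 9*π^2/4, so coercivity still holds. The condition a(u,u) ≥ α||u||_{H^1}² reads (1−α)∫(u')² ≥ (α−c)∫u². Any admissible α is ≤ 1 (rapidly oscillating u have ∫u²/∫(u')² → 0), and α = 1 would force 0 ≥ (1−c)∫u², impossible since c < 1; so 1−α > 0. By the sharp Poincaré inequality on H^1_0 of an interval of length L, ∫(u')² ≥ (π/L)²∫u² with equality for the first sine mode sin(π(x−x₀)/L) (x₀ the left endpoint), so the inequality holds for all u iff (1−α)(π/L)² ≥ α − c, i.e. α ≤ ((π/L)² + c)/((π/L)² + 1) = (1 + c(L/π)²)/(1 + (L/π)²). (Direct route, valid since c ≤ 0: Poincaré gives c∫u² ≥ c(L/π)²∫(u')², so a(u,u) ≥ (1 + c(L/π)²)∫(u')², while ||u||_{H^1}² ≤ (1 + (L/π)²)∫(u')²; dividing yields the same α.) With (π/L)² = 9*π^2/4 and c = -11, the largest admissible constant is α = ((π/L)² + c)/((π/L)² + 1).
Simplifying, α = (-44 + 9*π^2)/(4 + 9*π^2).


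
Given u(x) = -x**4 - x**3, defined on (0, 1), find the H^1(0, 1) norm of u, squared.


||u||_{H^1}^2 = 10823/1260

The H^1 norm (squared) on an interval (0, L) is
  ||u||_{H^1}^2 = ∫_0^L u(x)^2 dx + ∫_0^L u'(x)^2 dx.
Compute u'(x) = -4*x**3 - 3*x**2.
Then u(x)^2 = x**8 + 2*x**7 + x**6 and u'(x)^2 = 16*x**6 + 24*x**5 + 9*x**4.
Integrate each monomial from 0 to 1 using ∫_0^1 c·x^n dx = c·1^(n+1)/(n+1):
  ∫_0^1 u(x)^2 dx = ∫_0^1 (x^8 + 2*x^7 + x^6) dx. Term by term:
    ∫_0^1 x^8 dx = 1/9;  ∫_0^1 2*x^7 dx = 1/4;  ∫_0^1 x^6 dx = 1/7.
  Sum: 1/9 + 1/4 + 1/7 = 127/252.
  ∫_0^1 u'(x)^2 dx = ∫_0^1 (16*x^6 + 24*x^5 + 9*x^4) dx. Term by term:
    ∫_0^1 16*x^6 dx = 16/7;  ∫_0^1 24*x^5 dx = 4;  ∫_0^1 9*x^4 dx = 9/5.
  Sum: 16/7 + 4 + 9/5 = 283/35.
Adding: ||u||_{H^1}^2 = 127/252 + 283/35 = 10823/1260.


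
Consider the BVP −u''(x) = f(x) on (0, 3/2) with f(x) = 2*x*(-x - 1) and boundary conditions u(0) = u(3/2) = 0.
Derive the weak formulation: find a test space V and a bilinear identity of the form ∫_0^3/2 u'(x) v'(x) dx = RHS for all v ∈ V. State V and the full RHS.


V = H^1_0(0, 3/2) (so v(0) = v(3/2) = 0); weak form: ∫_0^3/2 u'v' dx = ∫_0^3/2 (2*x*(-x - 1)) v dx for all v ∈ V.

Multiply both sides by a test function v and integrate from 0 to 3/2:
  ∫_0^3/2 −u''(x) v(x) dx = ∫_0^3/2 f(x) v(x) dx.
Integrate the LHS by parts once:
  ∫_0^3/2 −u'' v dx = −[u'(x) v(x)]_0^3/2 + ∫_0^3/2 u'(x) v'(x) dx.
Thus ∫_0^3/2 u'(x) v'(x) dx = ∫_0^3/2 f(x) v(x) dx + [u'(x) v(x)]_0^3/2.
Choose V so that boundary terms are either known or forced to vanish.
u is Dirichlet: u(0) = u(3/2) = 0. Let V = H^1_0(0, 3/2); then v(0) = v(3/2) = 0, and [u' v]_0^3/2 = 0.
Weak formulation: find u (satisfying any essential BC) such that ∫_0^3/2 u'(x) v'(x) dx = ∫_0^3/2 f v dx for all v ∈ V.
Substituting f(x) = 2*x*(-x - 1), the right-hand side is ∫_0^3/2 (2*x*(-x - 1)) v dx.


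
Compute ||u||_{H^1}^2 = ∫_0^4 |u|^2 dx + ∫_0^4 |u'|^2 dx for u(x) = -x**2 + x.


||u||_{H^1}^2 = 2332/15

The H^1 norm (squared) on an interval (0, L) is
  ||u||_{H^1}^2 = ∫_0^L u(x)^2 dx + ∫_0^L u'(x)^2 dx.
Compute u'(x) = 1 - 2*x.
Then u(x)^2 = x**4 - 2*x**3 + x**2 and u'(x)^2 = 4*x**2 - 4*x + 1.
Integrate each monomial from 0 to 4 using ∫_0^4 c·x^n dx = c·4^(n+1)/(n+1):
  ∫_0^4 u(x)^2 dx = ∫_0^4 (x^4 - 2*x^3 + x^2) dx. Term by term:
    ∫_0^4 x^4 dx = 1024/5;  ∫_0^4 -2*x^3 dx = -128;  ∫_0^4 x^2 dx = 64/3.
  Sum: 1024/5 − 128 + 64/3 = 1472/15.
  ∫_0^4 u'(x)^2 dx = ∫_0^4 (4*x^2 - 4*x + 1) dx. Term by term:
    ∫_0^4 4*x^2 dx = 256/3;  ∫_0^4 -4*x dx = -32;  ∫_0^4 1 dx = 4.
  Sum: 256/3 − 32 + 4 = 172/3.
Adding: ||u||_{H^1}^2 = 1472/15 + 172/3 = 2332/15.


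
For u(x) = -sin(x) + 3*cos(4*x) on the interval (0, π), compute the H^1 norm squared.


||u||_{H^1(0,π)}^2 = 68/5 + 155*π/2

u'(x) = -12*sin(4*x) - cos(x).
Expand u² and (u')² and integrate term by term on (0, π), using: for integers n ≥ 1, ∫_0^π sin²(nx) dx = ∫_0^π cos²(nx) dx = π/2; for n ≠ n', ∫_0^π sin(nx)sin(n'x) dx = ∫_0^π cos(nx)cos(n'x) dx = 0; and by product-to-sum, ∫_0^π sin(nx)cos(n'x) dx = ½∫_0^π [sin((n+n')x) + sin((n−n')x)] dx, which is 0 when n+n' is even and 2n/(n²−n'²) when n+n' is odd (it need not vanish on (0, π)).
  u² squared terms: (-1)²·∫sin(x)² dx = 1·π/2 = π/2;  (3)²·∫cos(4x)² dx = 9·π/2 = 9*π/2.
  u² cross terms: 2·(-1)·(3)·∫sin(x)·cos(4x) dx = -6·(-2/15) = 4/5.
  So ∫_0^π u² dx = π/2 + 9*π/2 + 4/5 = 4/5 + 5*π.
  (u')² squared terms: (-1)²·∫cos(x)² dx = 1·π/2 = π/2;  (-12)²·∫sin(4x)² dx = 144·π/2 = 72*π.
  (u')² cross terms: 2·(-1)·(-12)·∫cos(x)·sin(4x) dx = 24·(8/15) = 64/5.
  So ∫_0^π (u')² dx = π/2 + 72*π + 64/5 = 64/5 + 145*π/2.
||u||_{H^1}^2 = (4/5 + 5*π) + (64/5 + 145*π/2) = 68/5 + 155*π/2.


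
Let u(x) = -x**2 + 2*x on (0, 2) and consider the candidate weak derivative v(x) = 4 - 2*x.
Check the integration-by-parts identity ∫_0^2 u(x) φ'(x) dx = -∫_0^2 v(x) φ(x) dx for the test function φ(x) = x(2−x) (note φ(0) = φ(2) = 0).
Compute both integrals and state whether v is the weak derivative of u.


LHS = 0, RHS = -8/3. No, v is not the weak derivative of u.

u(x) = -x**2 + 2*x, classical derivative u'(x) = 2 - 2*x.
φ(x) = x(2−x), so φ'(x) = 2 - 2*x.
Note φ(0) = φ(2) = 0, so the boundary term u·φ vanishes.
LHS = ∫_0^2 u(x) φ'(x) dx = ∫_0^2 (2*x^3 - 6*x^2 + 4*x) dx. Term by term:
  ∫_0^2 2*x^3 dx = 8;  ∫_0^2 -6*x^2 dx = -16;  ∫_0^2 4*x dx = 8.
Sum: 8 − 16 + 8 = 0.
So LHS = 0.
∫_0^2 v(x) φ(x) dx = ∫_0^2 (2*x^3 - 8*x^2 + 8*x) dx. Term by term:
  ∫_0^2 2*x^3 dx = 8;  ∫_0^2 -8*x^2 dx = -64/3;  ∫_0^2 8*x dx = 16.
Sum: 8 − 64/3 + 16 = 8/3.
So RHS = -∫_0^2 v(x) φ(x) dx = -8/3.
LHS − RHS = 8/3 ≠ 0, so the identity fails.
(For a valid weak derivative the identity must hold for EVERY test function, in particular this one. The failure shows v is NOT the weak derivative of u.)
Correct weak derivative would be u'(x) = 2 - 2*x.


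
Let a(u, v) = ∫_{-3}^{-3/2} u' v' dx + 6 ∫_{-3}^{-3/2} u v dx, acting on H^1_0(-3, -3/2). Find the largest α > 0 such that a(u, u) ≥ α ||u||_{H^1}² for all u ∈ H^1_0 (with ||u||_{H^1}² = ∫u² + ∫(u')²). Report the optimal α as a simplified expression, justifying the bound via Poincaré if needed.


α = 1

Coercivity of a(·,·) on H^1_0(-3, -3/2) means a(u, u) ≥ α ||u||_{H^1}² for every u ∈ H^1_0.
The interval has length L = 3/2, and Poincaré/coercivity depend only on L. Here a(u, u) = ∫(u')² + (6)·∫u².
Here c = 6 ≥ 1, so a(u,u) = ∫(u')² + c∫u² ≥ ∫(u')² + ∫u² = ||u||_{H^1}², i.e. α = 1 works. No larger α is possible: a(u,u) ≥ α||u||_{H^1}² means (1−α)∫(u')² ≥ (α−c)∫u², and for the modes u_n = sin(nπ(x−x₀)/L) (x₀ the left endpoint) one has ∫u_n²/∫(u_n')² = (L/(nπ))² → 0, so a(u_n,u_n)/||u_n||_{H^1}² → 1. Hence the optimal constant is α = 1.
Therefore α = 1.


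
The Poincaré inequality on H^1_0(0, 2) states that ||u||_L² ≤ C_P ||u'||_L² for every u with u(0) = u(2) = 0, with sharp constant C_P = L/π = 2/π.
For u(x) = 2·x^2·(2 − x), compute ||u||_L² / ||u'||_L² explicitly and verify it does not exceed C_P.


||u||_L² / ||u'||_L² = sqrt(14)/7 < C_P = 2/π.

u(x) = 2·x^2·(2 − x), so u'(x) = 2*x*(4 - 3*x).
u(x) = 2·x^2·(2 − x) vanishes at x = 0 and x = 2, so u ∈ H^1_0(0, 2). Differentiate via the product rule and integrate the resulting polynomials term by term.
  ∫_0^2 u² dx = ∫_0^2 (4*x^6 - 16*x^5 + 16*x^4) dx. Term by term:
    ∫_0^2 4*x^6 dx = 512/7;  ∫_0^2 -16*x^5 dx = -512/3;  ∫_0^2 16*x^4 dx = 512/5.
  Sum: 512/7 − 512/3 + 512/5 = 512/105.
  ∫_0^2 (u')² dx = ∫_0^2 (36*x^4 - 96*x^3 + 64*x^2) dx. Term by term:
    ∫_0^2 36*x^4 dx = 1152/5;  ∫_0^2 -96*x^3 dx = -384;  ∫_0^2 64*x^2 dx = 512/3.
  Sum: 1152/5 − 384 + 512/3 = 256/15.
∫_0^2 u² dx = 512/105, so ||u||_L² = 16*sqrt(210)/105.
∫_0^2 (u')² dx = 256/15, so ||u'||_L² = 16*sqrt(15)/15.
Ratio ||u||_L² / ||u'||_L² = sqrt(14)/7.
Sharp Poincaré constant on H^1_0(0, 2) is C_P = L/π = 2/π, achieved by sin(π/2·x).
A polynomial bump cannot attain the sharp Poincaré constant (only the first sine eigenfunction does), so the ratio is strictly less than C_P, consistent with ||u||_L² ≤ C_P ||u'||_L².


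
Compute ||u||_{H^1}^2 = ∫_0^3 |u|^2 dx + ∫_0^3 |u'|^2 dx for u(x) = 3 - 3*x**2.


||u||_{H^1}^2 = 3132/5

The H^1 norm (squared) on an interval (0, L) is
  ||u||_{H^1}^2 = ∫_0^L u(x)^2 dx + ∫_0^L u'(x)^2 dx.
Compute u'(x) = -6*x.
Then u(x)^2 = 9*x**4 - 18*x**2 + 9 and u'(x)^2 = 36*x**2.
Integrate each monomial from 0 to 3 using ∫_0^3 c·x^n dx = c·3^(n+1)/(n+1):
  ∫_0^3 u(x)^2 dx = ∫_0^3 (9*x^4 - 18*x^2 + 9) dx. Term by term:
    ∫_0^3 9*x^4 dx = 2187/5;  ∫_0^3 -18*x^2 dx = -162;  ∫_0^3 9 dx = 27.
  Sum: 2187/5 − 162 + 27 = 1512/5.
  ∫_0^3 u'(x)^2 dx = ∫_0^3 (36*x^2) dx. Term by term:
    ∫_0^3 36*x^2 dx = 324.
Adding: ||u||_{H^1}^2 = 1512/5 + 324 = 3132/5.


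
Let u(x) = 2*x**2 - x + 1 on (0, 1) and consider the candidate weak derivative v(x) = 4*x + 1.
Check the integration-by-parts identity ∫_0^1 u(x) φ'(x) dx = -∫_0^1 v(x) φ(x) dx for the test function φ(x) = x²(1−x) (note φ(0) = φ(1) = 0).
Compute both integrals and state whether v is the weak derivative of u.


LHS = -7/60, RHS = -17/60. No, v is not the weak derivative of u.

u(x) = 2*x**2 - x + 1, classical derivative u'(x) = 4*x - 1.
φ(x) = x²(1−x), so φ'(x) = x*(2 - 3*x).
Note φ(0) = φ(1) = 0, so the boundary term u·φ vanishes.
LHS = ∫_0^1 u(x) φ'(x) dx = ∫_0^1 (-6*x^4 + 7*x^3 - 5*x^2 + 2*x) dx. Term by term:
  ∫_0^1 -6*x^4 dx = -6/5;  ∫_0^1 7*x^3 dx = 7/4;  ∫_0^1 -5*x^2 dx = -5/3;
  ∫_0^1 2*x dx = 1.
Sum: -6/5 + 7/4 − 5/3 + 1 = -7/60.
So LHS = -7/60.
∫_0^1 v(x) φ(x) dx = ∫_0^1 (-4*x^4 + 3*x^3 + x^2) dx. Term by term:
  ∫_0^1 -4*x^4 dx = -4/5;  ∫_0^1 3*x^3 dx = 3/4;  ∫_0^1 x^2 dx = 1/3.
Sum: -4/5 + 3/4 + 1/3 = 17/60.
So RHS = -∫_0^1 v(x) φ(x) dx = -17/60.
LHS − RHS = 1/6 ≠ 0, so the identity fails.
(For a valid weak derivative the identity must hold for EVERY test function, in particular this one. The failure shows v is NOT the weak derivative of u.)
Correct weak derivative would be u'(x) = 4*x - 1.


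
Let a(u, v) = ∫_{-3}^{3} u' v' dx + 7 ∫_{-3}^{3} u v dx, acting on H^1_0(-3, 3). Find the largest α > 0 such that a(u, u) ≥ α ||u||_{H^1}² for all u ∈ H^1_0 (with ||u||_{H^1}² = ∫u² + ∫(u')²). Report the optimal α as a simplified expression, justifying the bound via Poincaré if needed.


α = 1

Coercivity of a(·,·) on H^1_0(-3, 3) means a(u, u) ≥ α ||u||_{H^1}² for every u ∈ H^1_0.
The interval has length L = 6, and Poincaré/coercivity depend only on L. Here a(u, u) = ∫(u')² + (7)·∫u².
Here c = 7 ≥ 1, so a(u,u) = ∫(u')² + c∫u² ≥ ∫(u')² + ∫u² = ||u||_{H^1}², i.e. α = 1 works. No larger α is possible: a(u,u) ≥ α||u||_{H^1}² means (1−α)∫(u')² ≥ (α−c)∫u², and for the modes u_n = sin(nπ(x−x₀)/L) (x₀ the left endpoint) one has ∫u_n²/∫(u_n')² = (L/(nπ))² → 0, so a(u_n,u_n)/||u_n||_{H^1}² → 1. Hence the optimal constant is α = 1.
Therefore α = 1.


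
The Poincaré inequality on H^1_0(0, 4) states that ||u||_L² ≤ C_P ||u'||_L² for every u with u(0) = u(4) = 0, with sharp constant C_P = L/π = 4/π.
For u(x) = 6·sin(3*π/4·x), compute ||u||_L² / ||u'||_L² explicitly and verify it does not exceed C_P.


||u||_L² / ||u'||_L² = 4/(3*π) < C_P = 4/π.

u(x) = 6·sin(3*π/4·x), so u'(x) = 9*π*cos(3*π*x/4)/2.
Writing u(x) = A·sin(kπx/L) with A = 6 and k = 3, use ∫_0^L sin²(kπx/L) dx = L/2 and ∫_0^L cos²(kπx/L) dx = L/2.
u² = 36·sin²(3*π/4·x) and (u')² = 81*π^2/4·cos²(3*π/4·x), and each of sin², cos² integrates to L/2 = 2 over (0, 4).
∫_0^4 u² dx = 72, so ||u||_L² = 6*sqrt(2).
∫_0^4 (u')² dx = 81*π^2/2, so ||u'||_L² = 9*sqrt(2)*π/2.
Ratio ||u||_L² / ||u'||_L² = 4/(3*π).
Sharp Poincaré constant on H^1_0(0, 4) is C_P = L/π = 4/π, achieved by sin(π/4·x).
This is the k = 3 harmonic; the ratio L/(kπ) is strictly less than C_P = L/π, consistent with the sharp inequality ||u||_L² ≤ C_P ||u'||_L².
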